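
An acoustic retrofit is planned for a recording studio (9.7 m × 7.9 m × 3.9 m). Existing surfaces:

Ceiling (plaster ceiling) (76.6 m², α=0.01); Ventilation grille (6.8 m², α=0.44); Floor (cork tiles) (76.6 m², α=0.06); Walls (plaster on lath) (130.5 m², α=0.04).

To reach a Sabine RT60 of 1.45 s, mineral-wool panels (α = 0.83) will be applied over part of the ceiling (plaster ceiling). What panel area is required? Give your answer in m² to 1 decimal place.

23.9

Summing Sᵢαᵢ: 0.766 + 2.992 + 4.596 + 5.220 → A₁ = 13.574 sabins.
Required A₂ = 0.161·298.857/1.45 = 33.183 sabins.
Absorption to add: 33.183 − 13.574 = 19.609 sabins.
Each m² of panel replacing the ceiling (plaster ceiling) adds (0.83 − 0.01) = 0.82 sabins.
Area = ΔA/Δα = 19.609/0.82 = 23.9 m².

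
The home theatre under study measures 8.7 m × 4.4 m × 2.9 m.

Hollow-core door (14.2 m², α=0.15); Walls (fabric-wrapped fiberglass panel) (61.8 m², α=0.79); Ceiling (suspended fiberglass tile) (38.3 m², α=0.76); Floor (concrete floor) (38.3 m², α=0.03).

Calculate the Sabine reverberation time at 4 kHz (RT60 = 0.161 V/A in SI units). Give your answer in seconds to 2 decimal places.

Total absorption A = 14.2×0.15 + 61.8×0.79 + 38.3×0.76 + 38.3×0.03
  = 2.130 + 48.822 + 29.108 + 1.149 = 81.209 m² sabins.
Volume V = 8.7 × 4.4 × 2.9 = 111.012 m³.
Sabine: RT60 = 0.161 × 111.012 / 81.209 = 0.22 s.

0.22 seconds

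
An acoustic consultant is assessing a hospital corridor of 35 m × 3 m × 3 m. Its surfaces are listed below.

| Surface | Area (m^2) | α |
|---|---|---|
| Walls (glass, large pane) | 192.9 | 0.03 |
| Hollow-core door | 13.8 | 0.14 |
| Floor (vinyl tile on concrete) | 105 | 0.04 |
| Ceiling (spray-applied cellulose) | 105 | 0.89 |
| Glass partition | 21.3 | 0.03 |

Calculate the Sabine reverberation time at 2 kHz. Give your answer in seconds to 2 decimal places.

0.48 s

A = Σ Sᵢαᵢ = 192.9·0.03 + 13.8·0.14 + 105·0.04 + 105·0.89 + 21.3·0.03 = 106.008 sabins.
V = 35·3·3 = 315 m³.
RT60 = 0.161 · V / A = 0.161 × 315 / 106.008 = 0.48 s.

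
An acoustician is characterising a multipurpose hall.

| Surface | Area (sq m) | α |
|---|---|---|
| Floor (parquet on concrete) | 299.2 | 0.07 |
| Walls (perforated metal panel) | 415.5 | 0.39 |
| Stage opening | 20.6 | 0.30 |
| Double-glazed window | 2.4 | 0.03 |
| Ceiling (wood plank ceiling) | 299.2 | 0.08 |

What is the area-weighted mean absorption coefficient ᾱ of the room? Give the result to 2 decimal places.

0.21

S = Σ Sᵢ = 299.2 + 415.5 + 20.6 + 2.4 + 299.2 = 1036.9 sq m.
Σ(Sᵢαᵢ) = 299.2*0.07 + 415.5*0.39 + 20.6*0.30 + 2.4*0.03 + 299.2*0.08 = 213.177.
ᾱ = A/S = 0.21.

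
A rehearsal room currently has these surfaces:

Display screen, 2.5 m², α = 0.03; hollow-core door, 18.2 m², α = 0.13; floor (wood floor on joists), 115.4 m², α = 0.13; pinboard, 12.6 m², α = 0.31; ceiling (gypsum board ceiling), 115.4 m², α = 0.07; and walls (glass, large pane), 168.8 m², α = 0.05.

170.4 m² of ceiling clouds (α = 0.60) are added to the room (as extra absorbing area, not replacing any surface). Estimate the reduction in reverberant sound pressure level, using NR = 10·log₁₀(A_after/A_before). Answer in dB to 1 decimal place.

Summing Sᵢαᵢ: 0.075 + 2.366 + 15.002 + 3.906 + 8.078 + 8.440 → A_before = 37.867 sabins.
Added absorption = 170.4 × 0.60 = 102.240 sabins.
A_after = 37.867 + 102.240 = 140.107 sabins.
NR = 10·log₁₀(140.107/37.867) = 5.7 dB.

5.7 dB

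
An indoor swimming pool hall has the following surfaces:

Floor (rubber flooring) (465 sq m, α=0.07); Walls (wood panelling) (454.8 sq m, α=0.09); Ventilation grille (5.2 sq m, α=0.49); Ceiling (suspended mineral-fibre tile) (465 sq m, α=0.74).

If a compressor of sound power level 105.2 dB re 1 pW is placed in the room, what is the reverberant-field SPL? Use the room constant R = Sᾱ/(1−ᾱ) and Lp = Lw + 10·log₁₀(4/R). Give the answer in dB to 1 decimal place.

83.4 dB

Σ(Sᵢαᵢ) = 465·0.07 + 454.8·0.09 + 5.2·0.49 + 465·0.74 = 420.130; total area S = 1390.0 sq m.
ᾱ = 420.130/1390.0 = 0.3023; R = Sᾱ/(1−ᾱ) = 420.130/(1−0.3023) = 602.164 sq m.
Lp = Lw + 10 log₁₀(4/R) = 105.2 -21.78 = 83.4 dB.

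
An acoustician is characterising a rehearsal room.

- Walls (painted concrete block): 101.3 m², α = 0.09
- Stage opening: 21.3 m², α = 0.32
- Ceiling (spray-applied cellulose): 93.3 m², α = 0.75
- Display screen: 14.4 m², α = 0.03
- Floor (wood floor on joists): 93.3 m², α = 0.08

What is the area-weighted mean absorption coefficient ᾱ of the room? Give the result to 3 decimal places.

Total surface area S = 323.6 m².
Weighted sum Σ Sα = 93.804.
ᾱ = 93.804 / 323.6 = 0.290.

0.290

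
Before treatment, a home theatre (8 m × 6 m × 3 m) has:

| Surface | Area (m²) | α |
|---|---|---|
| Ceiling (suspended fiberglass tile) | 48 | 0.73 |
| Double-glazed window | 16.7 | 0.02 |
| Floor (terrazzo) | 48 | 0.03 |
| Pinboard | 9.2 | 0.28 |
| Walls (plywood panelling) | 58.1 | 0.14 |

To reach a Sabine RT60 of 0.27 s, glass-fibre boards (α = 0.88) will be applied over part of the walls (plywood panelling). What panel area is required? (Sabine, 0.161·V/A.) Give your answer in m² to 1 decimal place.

Equivalent absorption area: A₁ = 48*0.73 + 16.7*0.02 + 48*0.03 + 9.2*0.28 + 58.1*0.14 = 47.524 m².
V = 144 m³. Target absorption A₂ = 0.161 × 144 / 0.27 = 85.867 sabins.
ΔA needed = 85.867 − 47.524 = 38.343 sabins.
Each m² of panel replacing the walls (plywood panelling) adds (0.88 − 0.14) = 0.74 sabins.
Area = ΔA/Δα = 38.343/0.74 = 51.8 m².

51.8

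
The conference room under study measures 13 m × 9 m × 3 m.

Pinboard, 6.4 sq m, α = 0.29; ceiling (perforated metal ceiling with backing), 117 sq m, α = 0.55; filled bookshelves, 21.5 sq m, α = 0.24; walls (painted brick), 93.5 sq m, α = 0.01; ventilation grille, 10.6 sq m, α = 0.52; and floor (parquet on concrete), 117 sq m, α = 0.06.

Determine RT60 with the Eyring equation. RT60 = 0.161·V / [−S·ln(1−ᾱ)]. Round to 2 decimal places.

0.59 sec

S = Σ Sᵢ = 366.0 sq m.
Absorption A = 6.4·0.29 + 117·0.55 + 21.5·0.24 + 93.5·0.01 + 10.6·0.52 + 117·0.06 = 84.833 sabins.
Mean coefficient ᾱ = A/S = 0.2318.
Eyring denominator: −S ln(1−ᾱ) = 96.516.
V = 13 × 9 × 3 = 351 m³.
T = 0.161·V/[−S·ln(1−ᾱ)] = 0.161·351/96.516 = 0.59 s.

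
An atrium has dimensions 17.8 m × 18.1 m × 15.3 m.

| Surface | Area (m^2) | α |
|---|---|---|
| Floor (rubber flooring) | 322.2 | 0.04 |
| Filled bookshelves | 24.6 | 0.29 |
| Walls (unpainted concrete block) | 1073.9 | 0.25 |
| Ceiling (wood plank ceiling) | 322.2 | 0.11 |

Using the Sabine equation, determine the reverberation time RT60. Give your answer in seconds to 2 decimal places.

Equivalent absorption area: A = 322.2*0.04 + 24.6*0.29 + 1073.9*0.25 + 322.2*0.11 = 323.939 m^2.
Room volume: 4929.354 m³.
RT60 = 0.161 · V / A = 0.161 × 4929.354 / 323.939 = 2.45 s.

2.45 sec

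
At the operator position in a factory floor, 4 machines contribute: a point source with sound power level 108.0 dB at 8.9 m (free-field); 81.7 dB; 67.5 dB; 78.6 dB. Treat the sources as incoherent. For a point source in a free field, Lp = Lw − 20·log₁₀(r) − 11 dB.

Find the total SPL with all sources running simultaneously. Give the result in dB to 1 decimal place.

Source at 8.9 m: Lp = 108.0 − 20·log₁₀(8.9) − 11 = 78.0 dB.
Sum in the linear (power) domain: Σ 10^(Lᵢ/10) = 10^(78.0/10) + 10^(81.7/10) + 10^(67.5/10) + 10^(78.6/10) = 2.891e+08.
Back to dB: 10·log₁₀ Σ = 84.6 dB.

84.6 dB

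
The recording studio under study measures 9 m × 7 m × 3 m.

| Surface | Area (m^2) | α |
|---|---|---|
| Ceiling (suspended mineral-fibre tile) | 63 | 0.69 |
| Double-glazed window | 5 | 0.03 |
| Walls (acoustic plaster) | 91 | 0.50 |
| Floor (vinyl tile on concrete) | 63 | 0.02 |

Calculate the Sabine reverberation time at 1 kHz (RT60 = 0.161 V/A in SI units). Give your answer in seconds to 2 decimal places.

0.34 seconds

Total absorption A = 63·0.69 + 5·0.03 + 91·0.50 + 63·0.02
  = 43.470 + 0.150 + 45.500 + 1.260 = 90.380 m^2 sabins.
Volume V = 9 × 7 × 3 = 189 m³.
RT60 = 0.161 · V / A = 0.161 × 189 / 90.380 = 0.34 s.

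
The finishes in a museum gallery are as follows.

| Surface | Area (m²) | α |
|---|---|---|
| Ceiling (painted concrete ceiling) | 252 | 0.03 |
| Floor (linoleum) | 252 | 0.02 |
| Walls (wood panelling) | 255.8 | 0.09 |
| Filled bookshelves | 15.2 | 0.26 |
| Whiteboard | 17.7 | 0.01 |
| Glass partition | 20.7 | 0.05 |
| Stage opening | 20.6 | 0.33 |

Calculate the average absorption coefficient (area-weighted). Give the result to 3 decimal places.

0.057

S = Σ Sᵢ = 252 + 252 + 255.8 + 15.2 + 17.7 + 20.7 + 20.6 = 834.0 m².
Σ(Sᵢαᵢ) = 252×0.03 + 252×0.02 + 255.8×0.09 + 15.2×0.26 + 17.7×0.01 + 20.7×0.05 + 20.6×0.33 = 47.584.
ᾱ = 47.584 / 834.0 = 0.057.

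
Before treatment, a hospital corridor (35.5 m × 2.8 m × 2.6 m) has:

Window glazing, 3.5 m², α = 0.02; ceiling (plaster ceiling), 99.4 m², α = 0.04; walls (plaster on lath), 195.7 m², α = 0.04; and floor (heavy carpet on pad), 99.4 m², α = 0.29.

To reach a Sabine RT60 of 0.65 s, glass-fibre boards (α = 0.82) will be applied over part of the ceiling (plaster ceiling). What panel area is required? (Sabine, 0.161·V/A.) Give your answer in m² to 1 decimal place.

29.9

Total absorption A₁ = 3.5·0.02 + 99.4·0.04 + 195.7·0.04 + 99.4·0.29
  = 0.070 + 3.976 + 7.828 + 28.826 = 40.700 m² sabins.
V = 258.44 m³. Target absorption A₂ = 0.161 × 258.44 / 0.65 = 64.014 sabins.
Absorption to add: 64.014 − 40.700 = 23.314 sabins.
Each m² of panel replacing the ceiling (plaster ceiling) adds (0.82 − 0.04) = 0.78 sabins.
Panel area = 23.314 / 0.78 = 29.9 m².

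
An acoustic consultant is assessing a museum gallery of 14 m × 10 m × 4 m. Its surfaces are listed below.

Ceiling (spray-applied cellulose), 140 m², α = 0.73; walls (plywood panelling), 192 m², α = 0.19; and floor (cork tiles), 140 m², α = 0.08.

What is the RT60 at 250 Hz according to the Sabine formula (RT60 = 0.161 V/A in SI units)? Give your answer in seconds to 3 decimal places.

Summing Sᵢαᵢ: 102.200 + 36.480 + 11.200 → A = 149.880 sabins.
Volume V = 14 × 10 × 4 = 560 m³.
T = 0.161 V/A = 0.161·560/149.880 = 0.602 s.

0.602 seconds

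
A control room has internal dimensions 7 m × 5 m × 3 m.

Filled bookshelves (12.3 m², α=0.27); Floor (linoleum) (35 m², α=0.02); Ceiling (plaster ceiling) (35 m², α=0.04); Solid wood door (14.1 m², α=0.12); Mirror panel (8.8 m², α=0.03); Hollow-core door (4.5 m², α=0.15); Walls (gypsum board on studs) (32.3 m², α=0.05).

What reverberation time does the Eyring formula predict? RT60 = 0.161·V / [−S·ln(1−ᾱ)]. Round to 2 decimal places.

S = Σ Sᵢ = 142.0 m².
Absorption A = 12.3×0.27 + 35×0.02 + 35×0.04 + 14.1×0.12 + 8.8×0.03 + 4.5×0.15 + 32.3×0.05 = 9.667 sabins.
ᾱ = 9.667 / 142.0 = 0.0681.
−S·ln(1−ᾱ) = −142.0 × ln(1 − 0.0681) = 10.015.
V = 7 × 5 × 3 = 105 m³.
T = 0.161·V/[−S·ln(1−ᾱ)] = 0.161·105/10.015 = 1.69 s.

1.69 seconds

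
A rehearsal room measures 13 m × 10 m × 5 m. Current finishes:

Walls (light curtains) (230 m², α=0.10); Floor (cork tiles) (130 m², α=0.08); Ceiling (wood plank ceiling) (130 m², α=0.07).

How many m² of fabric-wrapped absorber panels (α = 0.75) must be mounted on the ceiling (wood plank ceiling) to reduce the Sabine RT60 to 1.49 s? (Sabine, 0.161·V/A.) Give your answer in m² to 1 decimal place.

40.8

Summing Sᵢαᵢ: 23.000 + 10.400 + 9.100 → A₁ = 42.500 sabins.
V = 650 m³. Target absorption A₂ = 0.161 × 650 / 1.49 = 70.235 sabins.
Absorption to add: 70.235 − 42.500 = 27.735 sabins.
Net gain per m²: Δα = 0.75 − 0.07 = 0.68.
Area = ΔA/Δα = 27.735/0.68 = 40.8 m².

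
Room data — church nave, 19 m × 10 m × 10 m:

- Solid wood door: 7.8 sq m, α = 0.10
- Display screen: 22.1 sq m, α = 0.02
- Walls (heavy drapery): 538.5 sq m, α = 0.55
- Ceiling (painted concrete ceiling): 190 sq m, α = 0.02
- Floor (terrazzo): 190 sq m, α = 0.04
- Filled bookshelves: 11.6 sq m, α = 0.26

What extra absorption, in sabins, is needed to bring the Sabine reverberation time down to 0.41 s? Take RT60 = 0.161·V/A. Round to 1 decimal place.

434.3 sabins

Equivalent absorption area: A₁ = 7.8×0.10 + 22.1×0.02 + 538.5×0.55 + 190×0.02 + 190×0.04 + 11.6×0.26 = 311.813 sq m.
Target A₂ = 0.161·1900/0.41 = 746.098 sabins (V = 1900 m³).
Additional absorption ΔA = 746.098 − 311.813 = 434.3 sabins.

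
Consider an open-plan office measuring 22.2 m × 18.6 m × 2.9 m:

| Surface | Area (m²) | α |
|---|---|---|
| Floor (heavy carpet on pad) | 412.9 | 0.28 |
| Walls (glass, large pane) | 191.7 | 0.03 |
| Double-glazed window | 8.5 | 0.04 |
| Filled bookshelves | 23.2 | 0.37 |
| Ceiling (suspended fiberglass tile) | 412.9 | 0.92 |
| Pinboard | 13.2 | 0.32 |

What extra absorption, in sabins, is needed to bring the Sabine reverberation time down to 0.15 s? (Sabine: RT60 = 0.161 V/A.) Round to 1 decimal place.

A₁ = Σ Sᵢαᵢ = 412.9·0.28 + 191.7·0.03 + 8.5·0.04 + 23.2·0.37 + 412.9·0.92 + 13.2·0.32 = 514.379 sabins.
V = 1197.468 m³. Required absorption A₂ = 0.161 × 1197.468 / 0.15 = 1285.282 sabins.
Additional absorption ΔA = 1285.282 − 514.379 = 770.9 sabins.

770.9 sabins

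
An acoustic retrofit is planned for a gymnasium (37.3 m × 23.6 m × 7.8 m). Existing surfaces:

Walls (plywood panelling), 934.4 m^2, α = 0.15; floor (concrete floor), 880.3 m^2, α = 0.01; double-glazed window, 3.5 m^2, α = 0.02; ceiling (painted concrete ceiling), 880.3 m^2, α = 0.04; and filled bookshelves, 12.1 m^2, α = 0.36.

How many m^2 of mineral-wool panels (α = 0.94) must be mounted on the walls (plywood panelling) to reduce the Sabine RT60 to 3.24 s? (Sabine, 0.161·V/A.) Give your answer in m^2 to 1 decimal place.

Total absorption A₁ = 934.4×0.15 + 880.3×0.01 + 3.5×0.02 + 880.3×0.04 + 12.1×0.36
  = 140.160 + 8.803 + 0.070 + 35.212 + 4.356 = 188.601 m^2 sabins.
V = 6866.184 m³. Target absorption A₂ = 0.161 × 6866.184 / 3.24 = 341.190 sabins.
Absorption to add: 341.190 − 188.601 = 152.589 sabins.
Each m^2 of panel replacing the walls (plywood panelling) adds (0.94 − 0.15) = 0.79 sabins.
Panel area = 152.589 / 0.79 = 193.2 m^2.

193.2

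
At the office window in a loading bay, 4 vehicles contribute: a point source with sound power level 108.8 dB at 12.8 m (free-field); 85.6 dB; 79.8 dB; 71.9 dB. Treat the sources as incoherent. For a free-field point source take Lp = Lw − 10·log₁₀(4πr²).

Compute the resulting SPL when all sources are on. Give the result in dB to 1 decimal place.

87.1 dB

Source at 12.8 m: Lp = 108.8 − 10·log₁₀(4π·12.8²) = 108.8 − 10·log₁₀(2058.874) = 75.7 dB.
Σ 10^(Lᵢ/10) = 5.112e+08.
L_total = 10·log₁₀(5.112e+08) = 87.1 dB.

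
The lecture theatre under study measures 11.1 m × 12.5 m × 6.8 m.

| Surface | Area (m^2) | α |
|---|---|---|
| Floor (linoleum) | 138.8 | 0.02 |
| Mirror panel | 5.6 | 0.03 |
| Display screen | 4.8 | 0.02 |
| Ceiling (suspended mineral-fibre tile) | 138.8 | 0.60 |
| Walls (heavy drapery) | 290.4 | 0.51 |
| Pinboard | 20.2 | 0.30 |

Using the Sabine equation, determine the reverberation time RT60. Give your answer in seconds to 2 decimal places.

0.63 s

Summing Sᵢαᵢ: 2.776 + 0.168 + 0.096 + 83.280 + 148.104 + 6.060 → A = 240.484 sabins.
Volume V = 11.1 × 12.5 × 6.8 = 943.5 m³.
RT60 = 0.161 · V / A = 0.161 × 943.5 / 240.484 = 0.63 s.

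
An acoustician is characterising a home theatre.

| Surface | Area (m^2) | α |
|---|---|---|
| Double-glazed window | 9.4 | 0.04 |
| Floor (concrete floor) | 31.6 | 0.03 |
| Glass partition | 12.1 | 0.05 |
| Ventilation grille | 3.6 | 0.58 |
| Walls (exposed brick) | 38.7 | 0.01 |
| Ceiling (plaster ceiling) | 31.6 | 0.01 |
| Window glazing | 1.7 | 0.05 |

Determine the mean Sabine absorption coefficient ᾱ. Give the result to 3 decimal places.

S = Σ Sᵢ = 9.4 + 31.6 + 12.1 + 3.6 + 38.7 + 31.6 + 1.7 = 128.7 m^2.
A = 9.4·0.04 + 31.6·0.03 + 12.1·0.05 + 3.6·0.58 + 38.7·0.01 + 31.6·0.01 + 1.7·0.05 = 4.805 sabins.
ᾱ = A/S = 0.037.

0.037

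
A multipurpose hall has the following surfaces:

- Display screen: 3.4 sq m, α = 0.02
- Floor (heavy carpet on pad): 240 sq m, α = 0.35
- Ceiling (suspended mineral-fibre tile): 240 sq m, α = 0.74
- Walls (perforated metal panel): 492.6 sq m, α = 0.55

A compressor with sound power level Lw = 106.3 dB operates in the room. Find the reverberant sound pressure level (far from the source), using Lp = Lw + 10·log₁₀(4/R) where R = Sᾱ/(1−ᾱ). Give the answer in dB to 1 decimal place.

81.6 dB

A = 532.598 sabins; S = 976.0 sq m.
ᾱ = 0.5457, so room constant R = A/(1−ᾱ) = 1172.349 sq m.
Lp = 106.3 + 10·log₁₀(4/1172.349) = 106.3 + (-24.67) = 81.6 dB.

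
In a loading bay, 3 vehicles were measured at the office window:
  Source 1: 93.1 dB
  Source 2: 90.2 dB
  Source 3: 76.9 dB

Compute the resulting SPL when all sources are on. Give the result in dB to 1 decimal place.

95.0 dB

Converting to relative power and adding: 10^(93.1/10) + 10^(90.2/10) + 10^(76.9/10) = 3.138e+09.
Back to dB: 10·log₁₀ Σ = 95.0 dB.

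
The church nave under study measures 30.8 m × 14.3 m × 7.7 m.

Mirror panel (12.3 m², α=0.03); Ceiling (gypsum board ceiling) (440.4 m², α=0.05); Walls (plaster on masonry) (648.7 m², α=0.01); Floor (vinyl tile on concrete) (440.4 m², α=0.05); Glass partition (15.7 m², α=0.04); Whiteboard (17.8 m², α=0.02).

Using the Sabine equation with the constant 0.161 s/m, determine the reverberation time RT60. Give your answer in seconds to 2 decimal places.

Equivalent absorption area: A = 12.3·0.03 + 440.4·0.05 + 648.7·0.01 + 440.4·0.05 + 15.7·0.04 + 17.8·0.02 = 51.880 m².
Room volume: 3391.388 m³.
T = 0.161 V/A = 0.161·3391.388/51.880 = 10.52 s.

10.52 seconds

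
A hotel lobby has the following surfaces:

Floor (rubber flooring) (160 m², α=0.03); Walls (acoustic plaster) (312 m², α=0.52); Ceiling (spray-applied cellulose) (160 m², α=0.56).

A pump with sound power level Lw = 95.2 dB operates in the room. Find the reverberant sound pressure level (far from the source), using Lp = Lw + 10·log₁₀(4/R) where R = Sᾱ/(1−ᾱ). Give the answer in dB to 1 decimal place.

74.9 dB

Σ(Sᵢαᵢ) = 160×0.03 + 312×0.52 + 160×0.56 = 256.640; total area S = 632.0 m².
ᾱ = 256.640/632.0 = 0.4061; R = Sᾱ/(1−ᾱ) = 256.640/(1−0.4061) = 432.127 m².
Lp = Lw + 10 log₁₀(4/R) = 95.2 -20.34 = 74.9 dB.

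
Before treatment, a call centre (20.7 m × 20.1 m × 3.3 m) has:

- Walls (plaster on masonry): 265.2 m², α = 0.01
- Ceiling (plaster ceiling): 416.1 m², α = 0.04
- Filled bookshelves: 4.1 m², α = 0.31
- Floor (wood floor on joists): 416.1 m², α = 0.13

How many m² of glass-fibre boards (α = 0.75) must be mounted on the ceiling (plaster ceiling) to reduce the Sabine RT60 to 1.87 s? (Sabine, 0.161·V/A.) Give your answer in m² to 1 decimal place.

Total absorption A₁ = 265.2*0.01 + 416.1*0.04 + 4.1*0.31 + 416.1*0.13
  = 2.652 + 16.644 + 1.271 + 54.093 = 74.660 m² sabins.
Required A₂ = 0.161·1373.031/1.87 = 118.213 sabins.
Absorption to add: 118.213 − 74.660 = 43.553 sabins.
Net gain per m²: Δα = 0.75 − 0.04 = 0.71.
Panel area = 43.553 / 0.71 = 61.3 m².

61.3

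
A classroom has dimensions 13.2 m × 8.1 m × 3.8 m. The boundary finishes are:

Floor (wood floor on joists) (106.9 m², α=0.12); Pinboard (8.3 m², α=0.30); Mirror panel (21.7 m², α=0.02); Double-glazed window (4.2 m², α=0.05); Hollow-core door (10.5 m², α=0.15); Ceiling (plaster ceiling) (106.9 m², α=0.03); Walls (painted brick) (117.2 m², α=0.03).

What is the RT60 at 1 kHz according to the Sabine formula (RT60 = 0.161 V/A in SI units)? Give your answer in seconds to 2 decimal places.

2.70 seconds

Total absorption A = 106.9·0.12 + 8.3·0.30 + 21.7·0.02 + 4.2·0.05 + 10.5·0.15 + 106.9·0.03 + 117.2·0.03
  = 12.828 + 2.490 + 0.434 + 0.210 + 1.575 + 3.207 + 3.516 = 24.260 m² sabins.
Room volume: 406.296 m³.
Sabine: RT60 = 0.161 × 406.296 / 24.260 = 2.70 s.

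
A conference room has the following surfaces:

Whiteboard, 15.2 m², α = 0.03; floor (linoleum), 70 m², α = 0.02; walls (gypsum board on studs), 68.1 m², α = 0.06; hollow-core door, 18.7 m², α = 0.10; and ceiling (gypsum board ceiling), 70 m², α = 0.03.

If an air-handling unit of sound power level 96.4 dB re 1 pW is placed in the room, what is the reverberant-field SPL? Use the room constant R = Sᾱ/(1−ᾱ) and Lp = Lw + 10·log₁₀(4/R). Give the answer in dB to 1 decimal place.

A = 9.912 sabins; S = 242.0 m².
ᾱ = 9.912/242.0 = 0.0410; R = Sᾱ/(1−ᾱ) = 9.912/(1−0.0410) = 10.336 m².
Lp = 96.4 + 10·log₁₀(4/10.336) = 96.4 + (-4.12) = 92.3 dB.

92.3 dB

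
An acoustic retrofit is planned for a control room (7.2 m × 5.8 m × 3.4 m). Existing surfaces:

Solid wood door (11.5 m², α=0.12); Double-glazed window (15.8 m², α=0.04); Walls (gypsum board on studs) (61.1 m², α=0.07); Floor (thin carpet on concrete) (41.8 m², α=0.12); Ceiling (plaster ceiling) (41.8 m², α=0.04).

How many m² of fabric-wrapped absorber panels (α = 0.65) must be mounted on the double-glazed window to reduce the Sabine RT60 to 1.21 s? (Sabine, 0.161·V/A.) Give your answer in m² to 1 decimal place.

Equivalent absorption area: A₁ = 11.5×0.12 + 15.8×0.04 + 61.1×0.07 + 41.8×0.12 + 41.8×0.04 = 12.977 m².
V = 141.984 m³. Target absorption A₂ = 0.161 × 141.984 / 1.21 = 18.892 sabins.
ΔA needed = 18.892 − 12.977 = 5.915 sabins.
Net gain per m²: Δα = 0.65 − 0.04 = 0.61.
Panel area = 5.915 / 0.61 = 9.7 m².

9.7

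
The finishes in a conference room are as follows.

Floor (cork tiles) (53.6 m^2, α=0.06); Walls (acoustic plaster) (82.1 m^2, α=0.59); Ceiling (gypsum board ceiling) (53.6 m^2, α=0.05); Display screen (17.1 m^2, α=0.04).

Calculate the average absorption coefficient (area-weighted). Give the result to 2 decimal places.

0.27

Total surface area S = 206.4 m^2.
Weighted sum Σ Sα = 55.019.
ᾱ = A/S = 0.27.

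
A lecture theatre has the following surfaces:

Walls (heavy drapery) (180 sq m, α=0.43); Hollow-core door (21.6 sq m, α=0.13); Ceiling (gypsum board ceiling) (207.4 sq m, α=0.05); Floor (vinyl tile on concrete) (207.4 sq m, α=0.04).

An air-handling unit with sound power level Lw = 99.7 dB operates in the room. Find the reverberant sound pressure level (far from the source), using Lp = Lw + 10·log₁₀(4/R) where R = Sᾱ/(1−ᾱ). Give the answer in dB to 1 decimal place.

85.0 dB

A = 98.874 sabins; S = 616.4 sq m.
ᾱ = 0.1604, so room constant R = A/(1−ᾱ) = 117.763 sq m.
Lp = 99.7 + 10·log₁₀(4/117.763) = 99.7 + (-14.69) = 85.0 dB.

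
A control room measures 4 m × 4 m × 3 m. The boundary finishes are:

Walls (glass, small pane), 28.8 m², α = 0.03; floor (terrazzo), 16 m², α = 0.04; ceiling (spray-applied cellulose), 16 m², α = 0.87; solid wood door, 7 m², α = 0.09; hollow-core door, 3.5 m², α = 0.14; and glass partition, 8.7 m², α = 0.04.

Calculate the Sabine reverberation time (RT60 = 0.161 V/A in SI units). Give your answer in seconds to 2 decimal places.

Equivalent absorption area: A = 28.8×0.03 + 16×0.04 + 16×0.87 + 7×0.09 + 3.5×0.14 + 8.7×0.04 = 16.892 m².
Room volume: 48 m³.
RT60 = 0.161 · V / A = 0.161 × 48 / 16.892 = 0.46 s.

0.46 seconds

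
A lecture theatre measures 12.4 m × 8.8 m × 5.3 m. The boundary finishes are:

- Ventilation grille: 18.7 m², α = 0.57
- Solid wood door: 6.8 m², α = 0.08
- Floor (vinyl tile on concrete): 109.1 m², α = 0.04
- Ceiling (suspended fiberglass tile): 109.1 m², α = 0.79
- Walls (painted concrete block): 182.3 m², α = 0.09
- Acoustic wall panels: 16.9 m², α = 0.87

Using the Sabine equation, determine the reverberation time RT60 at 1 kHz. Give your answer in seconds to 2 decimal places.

0.70 s

Summing Sᵢαᵢ: 10.659 + 0.544 + 4.364 + 86.189 + 16.407 + 14.703 → A = 132.866 sabins.
Room volume: 578.336 m³.
RT60 = 0.161 · V / A = 0.161 × 578.336 / 132.866 = 0.70 s.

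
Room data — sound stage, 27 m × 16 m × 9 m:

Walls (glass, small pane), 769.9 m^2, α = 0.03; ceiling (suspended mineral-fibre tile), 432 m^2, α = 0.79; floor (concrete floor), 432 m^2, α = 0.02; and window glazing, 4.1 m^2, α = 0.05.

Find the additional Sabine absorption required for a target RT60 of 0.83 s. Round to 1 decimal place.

381.0 sabins

A₁ = Σ Sᵢαᵢ = 769.9·0.03 + 432·0.79 + 432·0.02 + 4.1·0.05 = 373.222 sabins.
Target A₂ = 0.161·3888/0.83 = 754.178 sabins (V = 3888 m³).
Additional absorption ΔA = 754.178 − 373.222 = 381.0 sabins.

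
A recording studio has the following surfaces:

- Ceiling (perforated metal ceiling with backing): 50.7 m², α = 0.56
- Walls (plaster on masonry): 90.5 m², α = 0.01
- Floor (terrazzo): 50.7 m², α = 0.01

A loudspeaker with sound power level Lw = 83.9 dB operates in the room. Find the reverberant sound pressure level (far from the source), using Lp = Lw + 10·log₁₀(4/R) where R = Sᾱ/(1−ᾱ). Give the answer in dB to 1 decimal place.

A = 29.804 sabins; S = 191.9 m².
ᾱ = 29.804/191.9 = 0.1553; R = Sᾱ/(1−ᾱ) = 29.804/(1−0.1553) = 35.284 m².
Lp = Lw + 10 log₁₀(4/R) = 83.9 -9.46 = 74.4 dB.

74.4 dB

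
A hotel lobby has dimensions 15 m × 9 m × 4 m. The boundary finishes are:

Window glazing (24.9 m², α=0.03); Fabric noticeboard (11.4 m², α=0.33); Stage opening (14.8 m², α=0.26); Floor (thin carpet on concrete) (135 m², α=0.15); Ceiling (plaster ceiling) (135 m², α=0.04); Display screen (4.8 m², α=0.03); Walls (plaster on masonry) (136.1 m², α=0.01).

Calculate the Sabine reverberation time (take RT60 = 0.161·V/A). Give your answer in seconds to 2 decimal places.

2.45 seconds

A = Σ Sᵢαᵢ = 24.9*0.03 + 11.4*0.33 + 14.8*0.26 + 135*0.15 + 135*0.04 + 4.8*0.03 + 136.1*0.01 = 35.512 sabins.
Volume V = 15 × 9 × 4 = 540 m³.
RT60 = 0.161 · V / A = 0.161 × 540 / 35.512 = 2.45 s.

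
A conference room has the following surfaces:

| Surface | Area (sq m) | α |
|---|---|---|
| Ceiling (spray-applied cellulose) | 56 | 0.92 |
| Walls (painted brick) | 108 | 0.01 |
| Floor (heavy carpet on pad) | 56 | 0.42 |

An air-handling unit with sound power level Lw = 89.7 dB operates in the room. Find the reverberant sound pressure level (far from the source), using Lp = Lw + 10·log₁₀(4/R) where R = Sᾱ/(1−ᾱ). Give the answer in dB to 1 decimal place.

Σ(Sᵢαᵢ) = 56·0.92 + 108·0.01 + 56·0.42 = 76.120; total area S = 220.0 sq m.
ᾱ = 76.120/220.0 = 0.3460; R = Sᾱ/(1−ᾱ) = 76.120/(1−0.3460) = 116.391 sq m.
Lp = 89.7 + 10·log₁₀(4/116.391) = 89.7 + (-14.64) = 75.1 dB.

75.1 dB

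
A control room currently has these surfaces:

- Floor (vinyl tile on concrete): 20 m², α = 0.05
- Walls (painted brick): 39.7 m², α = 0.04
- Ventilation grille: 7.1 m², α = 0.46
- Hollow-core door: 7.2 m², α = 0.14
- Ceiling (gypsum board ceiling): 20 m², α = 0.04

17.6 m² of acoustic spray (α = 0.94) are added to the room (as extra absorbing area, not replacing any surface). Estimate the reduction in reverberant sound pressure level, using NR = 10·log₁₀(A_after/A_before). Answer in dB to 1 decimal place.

Total absorption A_before = 20·0.05 + 39.7·0.04 + 7.1·0.46 + 7.2·0.14 + 20·0.04
  = 1.000 + 1.588 + 3.266 + 1.008 + 0.800 = 7.662 m² sabins.
Treatment contributes 17.6·0.94 = 16.544 sabins.
New total A_after = 24.206 sabins.
Reduction = 10 log₁₀(A_after/A_before) = 10 log₁₀(3.1592) = 5.0 dB.

5.0 dB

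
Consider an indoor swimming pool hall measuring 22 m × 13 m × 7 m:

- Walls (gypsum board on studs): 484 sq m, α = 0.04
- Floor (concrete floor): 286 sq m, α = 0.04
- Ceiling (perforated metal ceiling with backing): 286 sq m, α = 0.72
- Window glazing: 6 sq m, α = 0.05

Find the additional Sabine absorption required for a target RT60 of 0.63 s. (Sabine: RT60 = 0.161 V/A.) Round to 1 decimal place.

274.6 sabins

Total absorption A₁ = 484*0.04 + 286*0.04 + 286*0.72 + 6*0.05
  = 19.360 + 11.440 + 205.920 + 0.300 = 237.020 sq m sabins.
For T = 0.63 s, need A₂ = 0.161·V/T = 0.161·2002/0.63 = 511.622 sabins.
Shortfall: 511.622 − 237.020 = 274.6 sabins.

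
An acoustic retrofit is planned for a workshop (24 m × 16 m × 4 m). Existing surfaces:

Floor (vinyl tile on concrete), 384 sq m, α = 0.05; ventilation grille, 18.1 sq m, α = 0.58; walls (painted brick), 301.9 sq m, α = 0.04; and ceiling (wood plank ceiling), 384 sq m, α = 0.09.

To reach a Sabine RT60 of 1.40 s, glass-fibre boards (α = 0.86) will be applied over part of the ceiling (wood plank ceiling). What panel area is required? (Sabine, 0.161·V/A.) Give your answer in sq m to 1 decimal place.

130.3

Equivalent absorption area: A₁ = 384×0.05 + 18.1×0.58 + 301.9×0.04 + 384×0.09 = 76.334 sq m.
V = 1536 m³. Target absorption A₂ = 0.161 × 1536 / 1.40 = 176.640 sabins.
Absorption to add: 176.640 − 76.334 = 100.306 sabins.
Net gain per sq m: Δα = 0.86 − 0.09 = 0.77.
Panel area = 100.306 / 0.77 = 130.3 sq m.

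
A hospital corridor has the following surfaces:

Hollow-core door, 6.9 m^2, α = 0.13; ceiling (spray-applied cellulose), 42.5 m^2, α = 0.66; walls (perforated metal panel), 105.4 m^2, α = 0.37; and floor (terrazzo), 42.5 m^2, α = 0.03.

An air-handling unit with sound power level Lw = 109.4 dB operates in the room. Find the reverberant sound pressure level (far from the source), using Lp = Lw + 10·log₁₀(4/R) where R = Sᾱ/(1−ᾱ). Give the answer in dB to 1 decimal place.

95.1 dB

A = 69.220 sabins; S = 197.3 m^2.
ᾱ = 69.220/197.3 = 0.3508; R = Sᾱ/(1−ᾱ) = 69.220/(1−0.3508) = 106.624 m^2.
Lp = Lw + 10 log₁₀(4/R) = 109.4 -14.26 = 95.1 dB.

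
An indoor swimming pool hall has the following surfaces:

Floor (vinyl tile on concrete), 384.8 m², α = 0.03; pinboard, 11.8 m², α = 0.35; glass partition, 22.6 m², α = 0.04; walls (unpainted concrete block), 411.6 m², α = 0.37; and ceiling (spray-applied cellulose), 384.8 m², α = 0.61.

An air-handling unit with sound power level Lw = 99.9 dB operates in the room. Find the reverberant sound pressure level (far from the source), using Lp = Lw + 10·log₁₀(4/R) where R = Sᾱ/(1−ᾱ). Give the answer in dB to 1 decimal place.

A = 403.598 sabins; S = 1215.6 m².
ᾱ = 403.598/1215.6 = 0.3320; R = Sᾱ/(1−ᾱ) = 403.598/(1−0.3320) = 604.189 m².
Lp = 99.9 + 10·log₁₀(4/604.189) = 99.9 + (-21.79) = 78.1 dB.

78.1 dB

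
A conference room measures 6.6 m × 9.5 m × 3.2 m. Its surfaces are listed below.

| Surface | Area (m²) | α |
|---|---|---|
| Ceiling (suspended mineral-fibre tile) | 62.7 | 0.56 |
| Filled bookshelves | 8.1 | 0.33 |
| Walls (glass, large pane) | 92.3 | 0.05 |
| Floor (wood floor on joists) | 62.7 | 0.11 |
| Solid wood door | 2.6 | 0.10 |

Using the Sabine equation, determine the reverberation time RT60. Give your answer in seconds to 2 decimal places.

0.65 sec

Summing Sᵢαᵢ: 35.112 + 2.673 + 4.615 + 6.897 + 0.260 → A = 49.557 sabins.
Volume V = 6.6 × 9.5 × 3.2 = 200.64 m³.
T = 0.161 V/A = 0.161·200.64/49.557 = 0.65 s.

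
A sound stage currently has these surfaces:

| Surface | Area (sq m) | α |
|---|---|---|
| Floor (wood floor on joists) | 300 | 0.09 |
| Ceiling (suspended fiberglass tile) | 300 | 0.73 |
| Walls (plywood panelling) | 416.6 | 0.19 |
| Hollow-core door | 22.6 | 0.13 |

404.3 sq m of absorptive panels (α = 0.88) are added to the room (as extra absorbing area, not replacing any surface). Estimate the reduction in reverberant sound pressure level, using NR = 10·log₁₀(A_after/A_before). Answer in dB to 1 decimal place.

Summing Sᵢαᵢ: 27.000 + 219.000 + 79.154 + 2.938 → A_before = 328.092 sabins.
Added absorption = 404.3 × 0.88 = 355.784 sabins.
New total A_after = 683.876 sabins.
NR = 10·log₁₀(683.876/328.092) = 3.2 dB.

3.2 dB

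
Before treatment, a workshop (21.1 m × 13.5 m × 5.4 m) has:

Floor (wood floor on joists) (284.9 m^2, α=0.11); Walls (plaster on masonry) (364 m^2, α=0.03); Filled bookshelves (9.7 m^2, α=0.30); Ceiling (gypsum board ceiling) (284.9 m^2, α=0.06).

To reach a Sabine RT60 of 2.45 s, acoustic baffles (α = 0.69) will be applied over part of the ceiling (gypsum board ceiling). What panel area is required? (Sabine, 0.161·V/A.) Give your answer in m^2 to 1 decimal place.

61.6

Total absorption A₁ = 284.9·0.11 + 364·0.03 + 9.7·0.30 + 284.9·0.06
  = 31.339 + 10.920 + 2.910 + 17.094 = 62.263 m^2 sabins.
V = 1538.19 m³. Target absorption A₂ = 0.161 × 1538.19 / 2.45 = 101.081 sabins.
Absorption to add: 101.081 − 62.263 = 38.818 sabins.
Each m^2 of panel replacing the ceiling (gypsum board ceiling) adds (0.69 − 0.06) = 0.63 sabins.
Area = ΔA/Δα = 38.818/0.63 = 61.6 m^2.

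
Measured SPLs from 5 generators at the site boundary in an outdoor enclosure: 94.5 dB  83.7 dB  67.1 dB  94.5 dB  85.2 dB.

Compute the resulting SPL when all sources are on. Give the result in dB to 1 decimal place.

Σ 10^(Lᵢ/10) = 6.207e+09.
Combined level = 10 log₁₀(6.207e+09) = 97.9 dB.

97.9 dB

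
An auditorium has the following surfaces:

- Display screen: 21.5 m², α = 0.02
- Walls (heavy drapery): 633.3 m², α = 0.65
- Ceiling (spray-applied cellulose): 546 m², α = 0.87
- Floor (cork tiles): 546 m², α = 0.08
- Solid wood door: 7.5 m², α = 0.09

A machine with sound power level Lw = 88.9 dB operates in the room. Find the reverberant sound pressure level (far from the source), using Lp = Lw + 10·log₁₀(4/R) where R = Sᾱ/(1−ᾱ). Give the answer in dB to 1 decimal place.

Σ(Sᵢαᵢ) = 21.5·0.02 + 633.3·0.65 + 546·0.87 + 546·0.08 + 7.5·0.09 = 931.450; total area S = 1754.3 m².
ᾱ = 0.5310, so room constant R = A/(1−ᾱ) = 1986.034 m².
Lp = Lw + 10 log₁₀(4/R) = 88.9 -26.96 = 61.9 dB.

61.9 dB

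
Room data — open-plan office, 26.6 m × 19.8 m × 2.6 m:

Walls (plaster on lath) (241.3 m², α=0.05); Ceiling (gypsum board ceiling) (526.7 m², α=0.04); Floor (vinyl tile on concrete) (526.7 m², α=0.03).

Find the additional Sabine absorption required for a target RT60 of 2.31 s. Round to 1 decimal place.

A₁ = Σ Sᵢαᵢ = 241.3×0.05 + 526.7×0.04 + 526.7×0.03 = 48.934 sabins.
V = 1369.368 m³. Required absorption A₂ = 0.161 × 1369.368 / 2.31 = 95.441 sabins.
ΔA = A₂ − A₁ = 95.441 − 48.934 = 46.5 sabins.

46.5 sabins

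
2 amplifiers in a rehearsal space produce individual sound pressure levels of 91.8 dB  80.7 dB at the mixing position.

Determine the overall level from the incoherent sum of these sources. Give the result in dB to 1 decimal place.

92.1 dB

Converting to relative power and adding: 10^(91.8/10) + 10^(80.7/10) = 1.631e+09.
Combined level = 10 log₁₀(1.631e+09) = 92.1 dB.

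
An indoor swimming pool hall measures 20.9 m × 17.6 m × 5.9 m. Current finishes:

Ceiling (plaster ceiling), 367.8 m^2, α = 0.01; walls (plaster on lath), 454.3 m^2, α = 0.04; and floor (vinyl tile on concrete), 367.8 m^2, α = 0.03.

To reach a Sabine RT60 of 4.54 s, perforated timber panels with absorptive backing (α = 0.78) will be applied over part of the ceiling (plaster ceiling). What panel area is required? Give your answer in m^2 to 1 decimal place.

Total absorption A₁ = 367.8*0.01 + 454.3*0.04 + 367.8*0.03
  = 3.678 + 18.172 + 11.034 = 32.884 m^2 sabins.
V = 2170.256 m³. Target absorption A₂ = 0.161 × 2170.256 / 4.54 = 76.963 sabins.
Absorption to add: 76.963 − 32.884 = 44.079 sabins.
Net gain per m^2: Δα = 0.78 − 0.01 = 0.77.
Panel area = 44.079 / 0.77 = 57.2 m^2.

57.2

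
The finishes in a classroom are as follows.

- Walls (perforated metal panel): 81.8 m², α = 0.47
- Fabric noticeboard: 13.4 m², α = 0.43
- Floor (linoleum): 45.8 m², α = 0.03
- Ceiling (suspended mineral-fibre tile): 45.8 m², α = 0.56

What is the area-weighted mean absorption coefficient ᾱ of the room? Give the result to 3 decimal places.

Total surface area S = 186.8 m².
Weighted sum Σ Sα = 71.230.
ᾱ = A/S = 0.381.

0.381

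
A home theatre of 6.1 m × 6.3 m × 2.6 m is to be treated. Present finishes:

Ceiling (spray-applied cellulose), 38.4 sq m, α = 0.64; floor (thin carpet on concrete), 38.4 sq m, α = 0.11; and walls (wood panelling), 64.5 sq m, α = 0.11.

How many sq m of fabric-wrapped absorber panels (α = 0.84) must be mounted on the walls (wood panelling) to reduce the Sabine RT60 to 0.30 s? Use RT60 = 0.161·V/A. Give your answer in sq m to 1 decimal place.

Equivalent absorption area: A₁ = 38.4×0.64 + 38.4×0.11 + 64.5×0.11 = 35.895 sq m.
Required A₂ = 0.161·99.918/0.30 = 53.623 sabins.
Absorption to add: 53.623 − 35.895 = 17.728 sabins.
Each sq m of panel replacing the walls (wood panelling) adds (0.84 − 0.11) = 0.73 sabins.
Panel area = 17.728 / 0.73 = 24.3 sq m.

24.3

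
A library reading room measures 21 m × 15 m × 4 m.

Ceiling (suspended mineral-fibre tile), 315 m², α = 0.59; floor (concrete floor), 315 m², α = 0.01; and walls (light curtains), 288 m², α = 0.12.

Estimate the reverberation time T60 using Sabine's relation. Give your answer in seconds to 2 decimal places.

0.91 seconds

Total absorption A = 315×0.59 + 315×0.01 + 288×0.12
  = 185.850 + 3.150 + 34.560 = 223.560 m² sabins.
V = 21·15·4 = 1260 m³.
T = 0.161 V/A = 0.161·1260/223.560 = 0.91 s.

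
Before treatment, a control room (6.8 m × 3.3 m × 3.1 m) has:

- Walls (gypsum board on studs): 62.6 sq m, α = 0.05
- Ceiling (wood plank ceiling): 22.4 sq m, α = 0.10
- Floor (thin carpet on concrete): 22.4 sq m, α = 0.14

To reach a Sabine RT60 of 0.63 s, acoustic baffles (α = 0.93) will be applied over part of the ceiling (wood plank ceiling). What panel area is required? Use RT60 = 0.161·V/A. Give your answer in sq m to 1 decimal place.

Equivalent absorption area: A₁ = 62.6*0.05 + 22.4*0.10 + 22.4*0.14 = 8.506 sq m.
Required A₂ = 0.161·69.564/0.63 = 17.777 sabins.
Absorption to add: 17.777 − 8.506 = 9.271 sabins.
Net gain per sq m: Δα = 0.93 − 0.10 = 0.83.
Panel area = 9.271 / 0.83 = 11.2 sq m.

11.2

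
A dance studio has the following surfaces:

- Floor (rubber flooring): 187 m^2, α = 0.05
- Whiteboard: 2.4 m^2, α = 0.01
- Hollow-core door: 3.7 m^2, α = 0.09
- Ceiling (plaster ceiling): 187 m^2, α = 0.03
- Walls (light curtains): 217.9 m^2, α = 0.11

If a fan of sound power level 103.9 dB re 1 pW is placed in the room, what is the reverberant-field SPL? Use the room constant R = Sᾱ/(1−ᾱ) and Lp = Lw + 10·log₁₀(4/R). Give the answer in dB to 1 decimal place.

Σ(Sᵢαᵢ) = 187·0.05 + 2.4·0.01 + 3.7·0.09 + 187·0.03 + 217.9·0.11 = 39.286; total area S = 598.0 m^2.
ᾱ = 0.0657, so room constant R = A/(1−ᾱ) = 42.049 m^2.
Lp = Lw + 10 log₁₀(4/R) = 103.9 -10.22 = 93.7 dB.

93.7 dB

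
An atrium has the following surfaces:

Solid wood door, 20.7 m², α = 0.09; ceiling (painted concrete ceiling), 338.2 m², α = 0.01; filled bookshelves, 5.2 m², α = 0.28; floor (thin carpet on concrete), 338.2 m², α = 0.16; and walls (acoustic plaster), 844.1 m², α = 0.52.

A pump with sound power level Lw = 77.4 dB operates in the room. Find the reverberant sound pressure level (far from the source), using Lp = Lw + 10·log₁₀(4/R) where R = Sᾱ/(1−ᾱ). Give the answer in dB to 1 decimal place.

A = 499.745 sabins; S = 1546.4 m².
ᾱ = 0.3232, so room constant R = A/(1−ᾱ) = 738.394 m².
Lp = Lw + 10 log₁₀(4/R) = 77.4 -22.66 = 54.7 dB.

54.7 dB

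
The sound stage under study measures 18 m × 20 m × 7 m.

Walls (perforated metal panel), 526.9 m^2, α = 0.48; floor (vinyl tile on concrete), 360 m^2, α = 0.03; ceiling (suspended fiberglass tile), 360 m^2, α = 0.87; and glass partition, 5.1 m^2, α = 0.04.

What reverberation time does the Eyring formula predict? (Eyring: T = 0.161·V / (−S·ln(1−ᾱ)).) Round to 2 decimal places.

0.52 s

Total surface area S = 526.9 + 360 + 360 + 5.1 = 1252.0 m^2.
Absorption A = 526.9×0.48 + 360×0.03 + 360×0.87 + 5.1×0.04 = 577.116 sabins.
ᾱ = 577.116 / 1252.0 = 0.4610.
Eyring denominator: −S ln(1−ᾱ) = 773.786.
V = 18 × 20 × 7 = 2520 m³.
T = 0.161·V/[−S·ln(1−ᾱ)] = 0.161·2520/773.786 = 0.52 s.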